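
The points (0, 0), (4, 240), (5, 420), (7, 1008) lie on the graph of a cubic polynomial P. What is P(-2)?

0

Write P(x) = ax^3 + bx^2 + cx + d. Substituting each data point gives a linear system:
  d = 0
  64a + 16b + 4c + d = 240
  125a + 25b + 5c + d = 420
  343a + 49b + 7c + d = 1008
Solving the system yields a = 2, b = 6, c = 4, d = 0.
So P(x) = 2x^3 + 6x^2 + 4x.
Then P(-2) = 0.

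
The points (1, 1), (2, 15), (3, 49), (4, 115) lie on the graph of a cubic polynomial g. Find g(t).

g(t) = 2t^3 - 2t^2 + 6t - 5

Using the Lagrange interpolation formula with nodes 1, 2, 3, 4:
  L_0(t) = (t - 2)(t - 3)(t - 4) / -6
  L_1(t) = (t - 1)(t - 3)(t - 4) / 2
  L_2(t) = (t - 1)(t - 2)(t - 4) / -2
  L_3(t) = (t - 1)(t - 2)(t - 3) / 6
Then g(t) = 1·L_0(t) + 15·L_1(t) + 49·L_2(t) + 115·L_3(t).
Expanding and collecting terms gives g(t) = 2t^3 - 2t^2 + 6t - 5.
Check: g(2) = 15. ✓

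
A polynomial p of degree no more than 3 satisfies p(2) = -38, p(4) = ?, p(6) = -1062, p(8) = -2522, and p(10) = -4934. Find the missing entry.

-314

On equispaced nodes a degree-3 polynomial has vanishing fourth forward difference, so
  p(2) - 4·p(4) + 6·p(6) - 4·p(8) + p(10) = 0.
Substituting the known values and solving for p(4):
  -4·p(4) = 1256
  p(4) = -314.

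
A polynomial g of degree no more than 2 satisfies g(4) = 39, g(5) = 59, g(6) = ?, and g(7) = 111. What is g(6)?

On equispaced nodes a degree-2 polynomial has vanishing third forward difference, so
  - g(4) + 3·g(5) - 3·g(6) + g(7) = 0.
Substituting the known values and solving for g(6):
  -3·g(6) = -249
  g(6) = 83.

83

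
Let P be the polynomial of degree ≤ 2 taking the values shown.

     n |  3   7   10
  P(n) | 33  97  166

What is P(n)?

P(n) = n^2 + 6n + 6

Write P(n) = an^2 + bn + c. Substituting each data point gives a linear system:
  9a + 3b + c = 33
  49a + 7b + c = 97
  100a + 10b + c = 166
Solving the system yields a = 1, b = 6, c = 6.
So P(n) = n^2 + 6n + 6.
Check: P(3) = 33. ✓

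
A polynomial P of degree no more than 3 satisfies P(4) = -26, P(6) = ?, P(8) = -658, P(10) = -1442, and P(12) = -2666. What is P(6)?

-218

On equispaced nodes a degree-3 polynomial has vanishing fourth forward difference, so
  P(4) - 4·P(6) + 6·P(8) - 4·P(10) + P(12) = 0.
Substituting the known values and solving for P(6):
  -4·P(6) = 872
  P(6) = -218.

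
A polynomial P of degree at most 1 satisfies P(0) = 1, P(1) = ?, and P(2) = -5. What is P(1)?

-2

On equispaced nodes a degree-1 polynomial has vanishing second forward difference, so
  P(0) - 2·P(1) + P(2) = 0.
Substituting the known values and solving for P(1):
  -2·P(1) = 4
  P(1) = -2.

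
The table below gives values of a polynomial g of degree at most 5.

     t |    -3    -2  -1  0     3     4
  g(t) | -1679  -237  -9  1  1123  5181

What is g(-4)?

-6843

Using the Lagrange interpolation formula with nodes -3, -2, -1, 0, 3, 4:
  L_0(t) = (t + 2)(t + 1)t(t - 3)(t - 4) / -252
  L_1(t) = (t + 3)(t + 1)t(t - 3)(t - 4) / 60
  L_2(t) = (t + 3)(t + 2)t(t - 3)(t - 4) / -40
  L_3(t) = (t + 3)(t + 2)(t + 1)(t - 3)(t - 4) / 72
  L_4(t) = (t + 3)(t + 2)(t + 1)t(t - 4) / -360
  L_5(t) = (t + 3)(t + 2)(t + 1)t(t - 3) / 840
Then g(t) = -1679·L_0(t) - 237·L_1(t) - 9·L_2(t) + 1·L_3(t) + 1123·L_4(t) + 5181·L_5(t).
Expanding and collecting terms gives g(t) = 6t^5 - 3t^4 - 2t^3 - 4t^2 - t + 1.
Evaluating at t = -4: g(-4) = -6843.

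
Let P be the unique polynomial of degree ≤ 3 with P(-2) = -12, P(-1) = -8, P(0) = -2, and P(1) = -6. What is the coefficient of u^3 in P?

-2

Write P(u) = au^3 + bu^2 + cu + d. Substituting each data point gives a linear system:
  -8a + 4b - 2c + d = -12
  -a + b - c + d = -8
  d = -2
  a + b + c + d = -6
Solving the system yields a = -2, b = -5, c = 3, d = -2.
So P(u) = -2u^3 - 5u^2 + 3u - 2.
The leading coefficient is -2.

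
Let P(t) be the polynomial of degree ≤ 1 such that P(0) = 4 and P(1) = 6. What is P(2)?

8

Using the Lagrange interpolation formula with nodes 0, 1:
  L_0(t) = (t - 1) / -1
  L_1(t) = t / 1
Then P(t) = 4·L_0(t) + 6·L_1(t).
Expanding and collecting terms gives P(t) = 2t + 4.
Evaluating at t = 2: P(2) = 8.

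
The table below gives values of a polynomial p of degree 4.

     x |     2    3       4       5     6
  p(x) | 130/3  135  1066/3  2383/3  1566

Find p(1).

43/3

Write p(x) = ax^4 + bx^3 + cx^2 + dx + e. Substituting each data point gives a linear system:
  16a + 8b + 4c + 2d + e = 130/3
  81a + 27b + 9c + 3d + e = 135
  256a + 64b + 16c + 4d + e = 1066/3
  625a + 125b + 25c + 5d + e = 2383/3
  1296a + 216b + 36c + 6d + e = 1566
Solving the system yields a = 1, b = 1, c = 1/3, d = 6, e = 6.
So p(x) = x^4 + x^3 + (1/3)x^2 + 6x + 6.
Then p(1) = 43/3.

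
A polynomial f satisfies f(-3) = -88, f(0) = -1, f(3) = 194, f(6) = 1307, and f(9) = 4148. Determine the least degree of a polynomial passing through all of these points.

3

Forward differences of the values at t = -3, 0, 3, 6, 9:
  f  : -88  -1  194  1307  4148
  Δ  : 87  195  1113  2841
  Δ^2: 108  918  1728
  Δ^3: 810  810
  Δ^4: 0
The third differences are constant (810) and nonzero, while all higher differences vanish, so the minimal degree is 3.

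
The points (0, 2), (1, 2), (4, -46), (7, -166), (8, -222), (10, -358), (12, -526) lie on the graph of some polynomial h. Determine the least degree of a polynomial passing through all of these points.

2

Divided differences on the nodes 0, 1, 4, 7, 8, 10, 12:
  order 0: 2  2  -46  -166  -222  -358  -526
  order 1: 0  -16  -40  -56  -68  -84
  order 2: -4  -4  -4  -4  -4
  order 3: 0  0  0  0
  order 4: 0  0  0
  order 5: 0  0
  order 6: 0
The order-2 divided differences are all -4 (nonzero) and every higher order vanishes, so the data lies on a polynomial of degree exactly 2.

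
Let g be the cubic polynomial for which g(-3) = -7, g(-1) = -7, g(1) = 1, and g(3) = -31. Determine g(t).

Write g(t) = at^3 + bt^2 + ct + d. Substituting each data point gives a linear system:
  -27a + 9b - 3c + d = -7
  -a + b - c + d = -7
  a + b + c + d = 1
  27a + 9b + 3c + d = -31
Solving the system yields a = -1, b = -2, c = 5, d = -1.
So g(t) = -t³ - 2t² + 5t - 1.
Check: g(3) = -31. ✓

g(t) = -t^3 - 2t^2 + 5t - 1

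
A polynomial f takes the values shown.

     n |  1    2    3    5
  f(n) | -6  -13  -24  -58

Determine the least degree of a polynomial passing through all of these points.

2

Divided differences on the nodes 1, 2, 3, 5:
  order 0: -6  -13  -24  -58
  order 1: -7  -11  -17
  order 2: -2  -2
  order 3: 0
The order-2 divided differences are all -2 (nonzero) and every higher order vanishes, so the data lies on a polynomial of degree exactly 2.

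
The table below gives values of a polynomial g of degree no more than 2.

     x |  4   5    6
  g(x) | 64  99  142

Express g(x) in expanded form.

Write g(x) = ax^2 + bx + c. Substituting each data point gives a linear system:
  16a + 4b + c = 64
  25a + 5b + c = 99
  36a + 6b + c = 142
Solving the system yields a = 4, b = -1, c = 4.
So g(x) = 4x^2 - x + 4.
Check: g(4) = 64. ✓

g(x) = 4x^2 - x + 4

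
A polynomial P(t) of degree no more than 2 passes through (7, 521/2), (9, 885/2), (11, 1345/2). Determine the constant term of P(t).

Write P(t) = at^2 + bt + c. Substituting each data point gives a linear system:
  49a + 7b + c = 521/2
  81a + 9b + c = 885/2
  121a + 11b + c = 1345/2
Solving the system yields a = 6, b = -5, c = 3/2.
So P(t) = 6t² - 5t + 3/2.
The constant term is 3/2.

3/2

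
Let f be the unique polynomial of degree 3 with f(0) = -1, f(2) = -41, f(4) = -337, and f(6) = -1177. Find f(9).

-4087

Using the Lagrange interpolation formula with nodes 0, 2, 4, 6:
  L_0(s) = (s - 2)(s - 4)(s - 6) / -48
  L_1(s) = s(s - 4)(s - 6) / 16
  L_2(s) = s(s - 2)(s - 6) / -16
  L_3(s) = s(s - 2)(s - 4) / 48
Then f(s) = -1·L_0(s) - 41·L_1(s) - 337·L_2(s) - 1177·L_3(s).
Expanding and collecting terms gives f(s) = -6s³ + 4s² - 4s - 1.
Evaluating at s = 9: f(9) = -4087.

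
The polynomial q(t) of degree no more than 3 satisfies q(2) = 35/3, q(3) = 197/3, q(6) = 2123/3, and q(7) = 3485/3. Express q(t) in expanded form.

Write q(t) = at^3 + bt^2 + ct + d. Substituting each data point gives a linear system:
  8a + 4b + 2c + d = 35/3
  27a + 9b + 3c + d = 197/3
  216a + 36b + 6c + d = 2123/3
  343a + 49b + 7c + d = 3485/3
Solving the system yields a = 4, b = -4, c = -2, d = -1/3.
So q(t) = 4t^3 - 4t^2 - 2t - 1/3.
Check: q(7) = 3485/3. ✓

q(t) = 4t^3 - 4t^2 - 2t - 1/3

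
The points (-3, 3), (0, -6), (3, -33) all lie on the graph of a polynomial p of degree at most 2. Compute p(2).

-22

Forward differences of the values at s = -3, 0, 3:
  p  : 3  -6  -33
  Δ  : -9  -27
  Δ^2: -18
The second differences are constant, confirming degree 2.
Interpolating (Newton forward form) and evaluating at s = 2 gives p(2) = -22.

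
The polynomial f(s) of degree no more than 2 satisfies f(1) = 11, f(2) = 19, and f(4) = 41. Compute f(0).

Write f(s) = as^2 + bs + c. Substituting each data point gives a linear system:
  a + b + c = 11
  4a + 2b + c = 19
  16a + 4b + c = 41
Solving the system yields a = 1, b = 5, c = 5.
So f(s) = s^2 + 5s + 5.
Then f(0) = 5.

5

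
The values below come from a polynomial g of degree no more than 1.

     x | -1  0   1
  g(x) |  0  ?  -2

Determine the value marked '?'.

On equispaced nodes a degree-1 polynomial has vanishing second forward difference, so
  g(-1) - 2·g(0) + g(1) = 0.
Substituting the known values and solving for g(0):
  -2·g(0) = 2
  g(0) = -1.

-1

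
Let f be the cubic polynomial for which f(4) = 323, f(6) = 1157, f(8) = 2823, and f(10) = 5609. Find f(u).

Using the Lagrange interpolation formula with nodes 4, 6, 8, 10:
  L_0(u) = (u - 6)(u - 8)(u - 10) / -48
  L_1(u) = (u - 4)(u - 8)(u - 10) / 16
  L_2(u) = (u - 4)(u - 6)(u - 10) / -16
  L_3(u) = (u - 4)(u - 6)(u - 8) / 48
Then f(u) = 323·L_0(u) + 1157·L_1(u) + 2823·L_2(u) + 5609·L_3(u).
Expanding and collecting terms gives f(u) = 6u³ - 4u² + u - 1.
Check: f(8) = 2823. ✓

f(u) = 6u^3 - 4u^2 + u - 1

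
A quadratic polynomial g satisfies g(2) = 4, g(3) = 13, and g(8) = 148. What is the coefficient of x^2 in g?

Write g(x) = ax^2 + bx + c. Substituting each data point gives a linear system:
  4a + 2b + c = 4
  9a + 3b + c = 13
  64a + 8b + c = 148
Solving the system yields a = 3, b = -6, c = 4.
So g(x) = 3x^2 - 6x + 4.
The leading coefficient is 3.

3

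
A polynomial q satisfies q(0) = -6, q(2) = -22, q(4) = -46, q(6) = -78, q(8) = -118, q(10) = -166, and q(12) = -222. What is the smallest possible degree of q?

Forward differences of the values at x = 0, 2, 4, 6, 8, 10, 12:
  q  : -6  -22  -46  -78  -118  -166  -222
  Δ  : -16  -24  -32  -40  -48  -56
  Δ^2: -8  -8  -8  -8  -8
  Δ^3: 0  0  0  0
  Δ^4: 0  0  0
  Δ^5: 0  0
  Δ^6: 0
The second differences are constant (-8) and nonzero, while all higher differences vanish, so the minimal degree is 2.

2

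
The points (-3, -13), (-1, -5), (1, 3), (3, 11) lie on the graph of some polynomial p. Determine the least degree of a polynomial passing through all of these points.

1

Forward differences of the values at t = -3, -1, 1, 3:
  p  : -13  -5  3  11
  Δ  : 8  8  8
  Δ^2: 0  0
  Δ^3: 0
The first differences are constant (8) and nonzero, while all higher differences vanish, so the minimal degree is 1.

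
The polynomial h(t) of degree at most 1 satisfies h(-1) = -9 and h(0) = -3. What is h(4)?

Using the Lagrange interpolation formula with nodes -1, 0:
  L_0(t) = t / -1
  L_1(t) = (t + 1) / 1
Then h(t) = -9·L_0(t) - 3·L_1(t).
Expanding and collecting terms gives h(t) = 6t - 3.
Evaluating at t = 4: h(4) = 21.

21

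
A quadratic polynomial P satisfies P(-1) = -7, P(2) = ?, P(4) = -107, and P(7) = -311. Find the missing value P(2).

-31

The 3 known points determine the degree-2 polynomial uniquely.
Write P(n) = an^2 + bn + c. Substituting each data point gives a linear system:
  a - b + c = -7
  16a + 4b + c = -107
  49a + 7b + c = -311
Solving the system yields a = -6, b = -2, c = -3.
So P(n) = -6n^2 - 2n - 3.
Then P(2) = -31.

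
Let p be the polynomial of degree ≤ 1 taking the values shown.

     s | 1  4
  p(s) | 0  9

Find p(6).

Write p(s) = as + b. Substituting each data point gives a linear system:
  a + b = 0
  4a + b = 9
Solving the system yields a = 3, b = -3.
So p(s) = 3s - 3.
Then p(6) = 15.

15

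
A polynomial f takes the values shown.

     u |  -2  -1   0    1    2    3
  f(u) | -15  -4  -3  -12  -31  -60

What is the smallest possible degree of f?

Forward differences of the values at u = -2, -1, 0, 1, 2, 3:
  f  : -15  -4  -3  -12  -31  -60
  Δ  : 11  1  -9  -19  -29
  Δ^2: -10  -10  -10  -10
  Δ^3: 0  0  0
  Δ^4: 0  0
  Δ^5: 0
The second differences are constant (-10) and nonzero, while all higher differences vanish, so the minimal degree is 2.

2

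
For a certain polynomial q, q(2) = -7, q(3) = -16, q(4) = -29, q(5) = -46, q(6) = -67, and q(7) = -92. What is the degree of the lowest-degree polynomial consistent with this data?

2

Forward differences of the values at u = 2, 3, 4, 5, 6, 7:
  q  : -7  -16  -29  -46  -67  -92
  Δ  : -9  -13  -17  -21  -25
  Δ^2: -4  -4  -4  -4
  Δ^3: 0  0  0
  Δ^4: 0  0
  Δ^5: 0
The second differences are constant (-4) and nonzero, while all higher differences vanish, so the minimal degree is 2.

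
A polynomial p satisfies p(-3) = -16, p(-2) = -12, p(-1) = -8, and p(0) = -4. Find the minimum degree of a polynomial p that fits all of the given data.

1

Forward differences of the values at n = -3, -2, -1, 0:
  p  : -16  -12  -8  -4
  Δ  : 4  4  4
  Δ^2: 0  0
  Δ^3: 0
The first differences are constant (4) and nonzero, while all higher differences vanish, so the minimal degree is 1.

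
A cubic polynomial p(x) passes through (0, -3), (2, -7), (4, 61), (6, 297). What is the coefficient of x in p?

-4

Write p(x) = ax^3 + bx^2 + cx + d. Substituting each data point gives a linear system:
  d = -3
  8a + 4b + 2c + d = -7
  64a + 16b + 4c + d = 61
  216a + 36b + 6c + d = 297
Solving the system yields a = 2, b = -3, c = -4, d = -3.
So p(x) = 2x^3 - 3x^2 - 4x - 3.
The coefficient of x is -4.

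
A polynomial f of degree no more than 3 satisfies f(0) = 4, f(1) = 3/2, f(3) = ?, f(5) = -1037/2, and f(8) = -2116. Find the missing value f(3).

-217/2

The 4 known points determine the degree-3 polynomial uniquely.
Write f(u) = au^3 + bu^2 + cu + d. Substituting each data point gives a linear system:
  d = 4
  a + b + c + d = 3/2
  125a + 25b + 5c + d = -1037/2
  512a + 64b + 8c + d = -2116
Solving the system yields a = -4, b = -3/2, c = 3, d = 4.
So f(u) = -4u³ - (3/2)u² + 3u + 4.
Then f(3) = -217/2.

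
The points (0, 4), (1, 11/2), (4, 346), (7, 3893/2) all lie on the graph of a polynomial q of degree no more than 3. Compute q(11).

Write q(t) = at^3 + bt^2 + ct + d. Substituting each data point gives a linear system:
  d = 4
  a + b + c + d = 11/2
  64a + 16b + 4c + d = 346
  343a + 49b + 7c + d = 3893/2
Solving the system yields a = 6, b = -2, c = -5/2, d = 4.
So q(t) = 6t³ - 2t² - (5/2)t + 4.
Then q(11) = 15441/2.

15441/2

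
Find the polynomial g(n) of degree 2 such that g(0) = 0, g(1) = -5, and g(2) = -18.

g(n) = -4n^2 - n

Using the Lagrange interpolation formula with nodes 0, 1, 2:
  L_0(n) = (n - 1)(n - 2) / 2
  L_1(n) = n(n - 2) / -1
  L_2(n) = n(n - 1) / 2
Then g(n) = 0·L_0(n) - 5·L_1(n) - 18·L_2(n).
Expanding and collecting terms gives g(n) = -4n^2 - n.
Check: g(1) = -5. ✓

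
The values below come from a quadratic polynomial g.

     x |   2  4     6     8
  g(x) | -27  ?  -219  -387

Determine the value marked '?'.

On equispaced nodes a degree-2 polynomial has vanishing third forward difference, so
  - g(2) + 3·g(4) - 3·g(6) + g(8) = 0.
Substituting the known values and solving for g(4):
  3·g(4) = -297
  g(4) = -99.

-99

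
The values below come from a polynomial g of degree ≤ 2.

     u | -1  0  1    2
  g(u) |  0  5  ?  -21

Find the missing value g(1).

The 3 known points determine the degree-2 polynomial uniquely.
Write g(u) = au^2 + bu + c. Substituting each data point gives a linear system:
  a - b + c = 0
  c = 5
  4a + 2b + c = -21
Solving the system yields a = -6, b = -1, c = 5.
So g(u) = -6u^2 - u + 5.
Then g(1) = -2.

-2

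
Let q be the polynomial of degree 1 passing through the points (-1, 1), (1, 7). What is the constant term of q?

Write q(t) = at + b. Substituting each data point gives a linear system:
  -a + b = 1
  a + b = 7
Solving the system yields a = 3, b = 4.
So q(t) = 3t + 4.
The constant term is 4.

4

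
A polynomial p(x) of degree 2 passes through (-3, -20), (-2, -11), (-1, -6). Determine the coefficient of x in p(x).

-1

Write p(x) = ax^2 + bx + c. Substituting each data point gives a linear system:
  9a - 3b + c = -20
  4a - 2b + c = -11
  a - b + c = -6
Solving the system yields a = -2, b = -1, c = -5.
So p(x) = -2x^2 - x - 5.
The coefficient of x is -1.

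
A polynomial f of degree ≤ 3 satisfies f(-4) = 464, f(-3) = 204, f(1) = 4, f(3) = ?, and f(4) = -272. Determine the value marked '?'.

-96

The 4 known points determine the degree-3 polynomial uniquely.
Write f(n) = an^3 + bn^2 + cn + d. Substituting each data point gives a linear system:
  -64a + 16b - 4c + d = 464
  -27a + 9b - 3c + d = 204
  a + b + c + d = 4
  64a + 16b + 4c + d = -272
Solving the system yields a = -6, b = 6, c = 4, d = 0.
So f(n) = -6n^3 + 6n^2 + 4n.
Then f(3) = -96.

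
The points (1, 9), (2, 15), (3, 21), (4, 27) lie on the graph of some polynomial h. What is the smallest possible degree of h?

Forward differences of the values at t = 1, 2, 3, 4:
  h  : 9  15  21  27
  Δ  : 6  6  6
  Δ^2: 0  0
  Δ^3: 0
The first differences are constant (6) and nonzero, while all higher differences vanish, so the minimal degree is 1.

1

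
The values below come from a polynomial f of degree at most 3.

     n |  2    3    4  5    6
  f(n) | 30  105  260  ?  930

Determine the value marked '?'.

On equispaced nodes a degree-3 polynomial has vanishing fourth forward difference, so
  f(2) - 4·f(3) + 6·f(4) - 4·f(5) + f(6) = 0.
Substituting the known values and solving for f(5):
  -4·f(5) = -2100
  f(5) = 525.

525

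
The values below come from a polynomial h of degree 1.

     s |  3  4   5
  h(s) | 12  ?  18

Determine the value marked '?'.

15

On equispaced nodes a degree-1 polynomial has vanishing second forward difference, so
  h(3) - 2·h(4) + h(5) = 0.
Substituting the known values and solving for h(4):
  -2·h(4) = -30
  h(4) = 15.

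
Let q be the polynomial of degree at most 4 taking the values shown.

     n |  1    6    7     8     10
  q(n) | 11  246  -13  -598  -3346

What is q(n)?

q(n) = -n^4 + 6n^3 + 6n^2 + 6n - 6

Write q(n) = an^4 + bn^3 + cn^2 + dn + e. Substituting each data point gives a linear system:
  a + b + c + d + e = 11
  1296a + 216b + 36c + 6d + e = 246
  2401a + 343b + 49c + 7d + e = -13
  4096a + 512b + 64c + 8d + e = -598
  10000a + 1000b + 100c + 10d + e = -3346
Solving the system yields a = -1, b = 6, c = 6, d = 6, e = -6.
So q(n) = -n^4 + 6n^3 + 6n^2 + 6n - 6.
Check: q(6) = 246. ✓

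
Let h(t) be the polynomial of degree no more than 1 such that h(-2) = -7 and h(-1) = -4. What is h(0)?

Write h(t) = at + b. Substituting each data point gives a linear system:
  -2a + b = -7
  -a + b = -4
Solving the system yields a = 3, b = -1.
So h(t) = 3t - 1.
Then h(0) = -1.

-1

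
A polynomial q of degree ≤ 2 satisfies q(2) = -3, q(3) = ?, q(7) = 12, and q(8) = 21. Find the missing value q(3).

The 3 known points determine the degree-2 polynomial uniquely.
Write q(x) = ax^2 + bx + c. Substituting each data point gives a linear system:
  4a + 2b + c = -3
  49a + 7b + c = 12
  64a + 8b + c = 21
Solving the system yields a = 1, b = -6, c = 5.
So q(x) = x^2 - 6x + 5.
Then q(3) = -4.

-4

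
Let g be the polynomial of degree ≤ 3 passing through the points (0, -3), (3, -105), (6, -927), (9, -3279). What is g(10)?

Forward differences of the values at u = 0, 3, 6, 9:
  g  : -3  -105  -927  -3279
  Δ  : -102  -822  -2352
  Δ^2: -720  -1530
  Δ^3: -810
The third differences are constant, confirming degree 3.
Interpolating (Newton forward form) and evaluating at u = 10 gives g(10) = -4543.

-4543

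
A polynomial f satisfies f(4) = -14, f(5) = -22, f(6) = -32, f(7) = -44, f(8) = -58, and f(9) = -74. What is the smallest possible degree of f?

2

Forward differences of the values at u = 4, 5, 6, 7, 8, 9:
  f  : -14  -22  -32  -44  -58  -74
  Δ  : -8  -10  -12  -14  -16
  Δ^2: -2  -2  -2  -2
  Δ^3: 0  0  0
  Δ^4: 0  0
  Δ^5: 0
The second differences are constant (-2) and nonzero, while all higher differences vanish, so the minimal degree is 2.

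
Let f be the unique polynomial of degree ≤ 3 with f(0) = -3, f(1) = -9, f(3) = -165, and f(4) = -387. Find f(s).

Using the Lagrange interpolation formula with nodes 0, 1, 3, 4:
  L_0(s) = (s - 1)(s - 3)(s - 4) / -12
  L_1(s) = s(s - 3)(s - 4) / 6
  L_2(s) = s(s - 1)(s - 4) / -6
  L_3(s) = s(s - 1)(s - 3) / 12
Then f(s) = -3·L_0(s) - 9·L_1(s) - 165·L_2(s) - 387·L_3(s).
Expanding and collecting terms gives f(s) = -6s³ - 3.
Check: f(4) = -387. ✓

f(s) = -6s^3 - 3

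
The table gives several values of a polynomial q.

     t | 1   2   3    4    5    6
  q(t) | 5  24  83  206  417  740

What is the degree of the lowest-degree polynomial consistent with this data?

3

Forward differences of the values at t = 1, 2, 3, 4, 5, 6:
  q  : 5  24  83  206  417  740
  Δ  : 19  59  123  211  323
  Δ^2: 40  64  88  112
  Δ^3: 24  24  24
  Δ^4: 0  0
  Δ^5: 0
The third differences are constant (24) and nonzero, while all higher differences vanish, so the minimal degree is 3.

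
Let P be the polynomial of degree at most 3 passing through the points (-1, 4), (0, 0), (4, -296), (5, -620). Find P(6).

-1116

Write P(u) = au^3 + bu^2 + cu + d. Substituting each data point gives a linear system:
  -a + b - c + d = 4
  d = 0
  64a + 16b + 4c + d = -296
  125a + 25b + 5c + d = -620
Solving the system yields a = -6, b = 4, c = 6, d = 0.
So P(u) = -6u^3 + 4u^2 + 6u.
Then P(6) = -1116.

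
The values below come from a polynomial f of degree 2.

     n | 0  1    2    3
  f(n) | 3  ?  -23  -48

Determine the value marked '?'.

-6

The 3 known points determine the degree-2 polynomial uniquely.
Write f(n) = an^2 + bn + c. Substituting each data point gives a linear system:
  c = 3
  4a + 2b + c = -23
  9a + 3b + c = -48
Solving the system yields a = -4, b = -5, c = 3.
So f(n) = -4n^2 - 5n + 3.
Then f(1) = -6.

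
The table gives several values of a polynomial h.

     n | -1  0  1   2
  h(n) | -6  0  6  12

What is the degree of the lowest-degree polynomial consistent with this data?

1

Forward differences of the values at n = -1, 0, 1, 2:
  h  : -6  0  6  12
  Δ  : 6  6  6
  Δ^2: 0  0
  Δ^3: 0
The first differences are constant (6) and nonzero, while all higher differences vanish, so the minimal degree is 1.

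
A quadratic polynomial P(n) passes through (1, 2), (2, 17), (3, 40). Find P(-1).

Using the Lagrange interpolation formula with nodes 1, 2, 3:
  L_0(n) = (n - 2)(n - 3) / 2
  L_1(n) = (n - 1)(n - 3) / -1
  L_2(n) = (n - 1)(n - 2) / 2
Then P(n) = 2·L_0(n) + 17·L_1(n) + 40·L_2(n).
Expanding and collecting terms gives P(n) = 4n^2 + 3n - 5.
Evaluating at n = -1: P(-1) = -4.

-4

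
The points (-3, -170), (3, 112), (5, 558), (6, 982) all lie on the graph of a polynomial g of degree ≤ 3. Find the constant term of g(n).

Write g(n) = an^3 + bn^2 + cn + d. Substituting each data point gives a linear system:
  -27a + 9b - 3c + d = -170
  27a + 9b + 3c + d = 112
  125a + 25b + 5c + d = 558
  216a + 36b + 6c + d = 982
Solving the system yields a = 5, b = -3, c = 2, d = -2.
So g(n) = 5n³ - 3n² + 2n - 2.
The constant term is -2.

-2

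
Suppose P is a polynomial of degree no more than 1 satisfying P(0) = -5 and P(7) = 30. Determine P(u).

P(u) = 5u - 5

Write P(u) = au + b. Substituting each data point gives a linear system:
  b = -5
  7a + b = 30
Solving the system yields a = 5, b = -5.
So P(u) = 5u - 5.
Check: P(0) = -5. ✓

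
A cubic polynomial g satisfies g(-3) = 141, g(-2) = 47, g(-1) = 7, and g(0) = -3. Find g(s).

Write g(s) = as^3 + bs^2 + cs + d. Substituting each data point gives a linear system:
  -27a + 9b - 3c + d = 141
  -8a + 4b - 2c + d = 47
  -a + b - c + d = 7
  d = -3
Solving the system yields a = -4, b = 3, c = -3, d = -3.
So g(s) = -4s³ + 3s² - 3s - 3.
Check: g(-2) = 47. ✓

g(s) = -4s^3 + 3s^2 - 3s - 3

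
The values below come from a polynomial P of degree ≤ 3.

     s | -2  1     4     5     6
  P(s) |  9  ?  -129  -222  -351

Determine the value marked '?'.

-6

The 4 known points determine the degree-3 polynomial uniquely.
Write P(s) = as^3 + bs^2 + cs + d. Substituting each data point gives a linear system:
  -8a + 4b - 2c + d = 9
  64a + 16b + 4c + d = -129
  125a + 25b + 5c + d = -222
  216a + 36b + 6c + d = -351
Solving the system yields a = -1, b = -3, c = -5, d = 3.
So P(s) = -s^3 - 3s^2 - 5s + 3.
Then P(1) = -6.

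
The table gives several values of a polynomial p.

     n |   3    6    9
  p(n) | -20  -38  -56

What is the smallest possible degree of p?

Forward differences of the values at n = 3, 6, 9:
  p  : -20  -38  -56
  Δ  : -18  -18
  Δ^2: 0
The first differences are constant (-18) and nonzero, while all higher differences vanish, so the minimal degree is 1.

1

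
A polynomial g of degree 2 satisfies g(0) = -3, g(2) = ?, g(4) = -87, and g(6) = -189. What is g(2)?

On equispaced nodes a degree-2 polynomial has vanishing third forward difference, so
  - g(0) + 3·g(2) - 3·g(4) + g(6) = 0.
Substituting the known values and solving for g(2):
  3·g(2) = -75
  g(2) = -25.

-25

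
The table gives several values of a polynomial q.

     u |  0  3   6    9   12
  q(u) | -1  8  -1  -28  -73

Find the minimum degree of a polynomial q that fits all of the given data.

2

Forward differences of the values at u = 0, 3, 6, 9, 12:
  q  : -1  8  -1  -28  -73
  Δ  : 9  -9  -27  -45
  Δ^2: -18  -18  -18
  Δ^3: 0  0
  Δ^4: 0
The second differences are constant (-18) and nonzero, while all higher differences vanish, so the minimal degree is 2.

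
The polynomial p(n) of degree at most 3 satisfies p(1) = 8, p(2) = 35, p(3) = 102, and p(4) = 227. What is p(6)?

723

Forward differences of the values at n = 1, 2, 3, 4:
  p  : 8  35  102  227
  Δ  : 27  67  125
  Δ^2: 40  58
  Δ^3: 18
The third differences are constant, confirming degree 3.
Interpolating (Newton forward form) and evaluating at n = 6 gives p(6) = 723.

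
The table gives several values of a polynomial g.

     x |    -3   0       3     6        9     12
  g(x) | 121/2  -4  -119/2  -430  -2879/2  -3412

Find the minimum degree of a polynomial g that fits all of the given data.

Forward differences of the values at x = -3, 0, 3, 6, 9, 12:
  g  : 121/2  -4  -119/2  -430  -2879/2  -3412
  Δ  : -129/2  -111/2  -741/2  -2019/2  -3945/2
  Δ^2: 9  -315  -639  -963
  Δ^3: -324  -324  -324
  Δ^4: 0  0
  Δ^5: 0
The third differences are constant (-324) and nonzero, while all higher differences vanish, so the minimal degree is 3.

3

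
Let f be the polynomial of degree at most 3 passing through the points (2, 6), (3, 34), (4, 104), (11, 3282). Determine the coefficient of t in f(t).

Write f(t) = at^3 + bt^2 + ct + d. Substituting each data point gives a linear system:
  8a + 4b + 2c + d = 6
  27a + 9b + 3c + d = 34
  64a + 16b + 4c + d = 104
  1331a + 121b + 11c + d = 3282
Solving the system yields a = 3, b = -6, c = 1, d = 4.
So f(t) = 3t³ - 6t² + t + 4.
The coefficient of t is 1.

1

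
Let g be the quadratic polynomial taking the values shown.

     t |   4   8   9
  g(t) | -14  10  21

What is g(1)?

Write g(t) = at^2 + bt + c. Substituting each data point gives a linear system:
  16a + 4b + c = -14
  64a + 8b + c = 10
  81a + 9b + c = 21
Solving the system yields a = 1, b = -6, c = -6.
So g(t) = t^2 - 6t - 6.
Then g(1) = -11.

-11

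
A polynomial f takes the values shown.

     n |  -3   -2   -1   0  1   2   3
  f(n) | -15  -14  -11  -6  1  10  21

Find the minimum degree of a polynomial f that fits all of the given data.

Forward differences of the values at n = -3, -2, -1, 0, 1, 2, 3:
  f  : -15  -14  -11  -6  1  10  21
  Δ  : 1  3  5  7  9  11
  Δ^2: 2  2  2  2  2
  Δ^3: 0  0  0  0
  Δ^4: 0  0  0
  Δ^5: 0  0
  Δ^6: 0
The second differences are constant (2) and nonzero, while all higher differences vanish, so the minimal degree is 2.

2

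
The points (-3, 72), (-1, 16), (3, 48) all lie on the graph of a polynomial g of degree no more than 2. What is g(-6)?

Write g(t) = at^2 + bt + c. Substituting each data point gives a linear system:
  9a - 3b + c = 72
  a - b + c = 16
  9a + 3b + c = 48
Solving the system yields a = 6, b = -4, c = 6.
So g(t) = 6t^2 - 4t + 6.
Then g(-6) = 246.

246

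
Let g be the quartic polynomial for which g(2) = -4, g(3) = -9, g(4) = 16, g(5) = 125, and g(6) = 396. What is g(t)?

Using the Lagrange interpolation formula with nodes 2, 3, 4, 5, 6:
  L_0(t) = (t - 3)(t - 4)(t - 5)(t - 6) / 24
  L_1(t) = (t - 2)(t - 4)(t - 5)(t - 6) / -6
  L_2(t) = (t - 2)(t - 3)(t - 5)(t - 6) / 4
  L_3(t) = (t - 2)(t - 3)(t - 4)(t - 6) / -6
  L_4(t) = (t - 2)(t - 3)(t - 4)(t - 5) / 24
Then g(t) = -4·L_0(t) - 9·L_1(t) + 16·L_2(t) + 125·L_3(t) + 396·L_4(t).
Expanding and collecting terms gives g(t) = t⁴ - 5t³ + 5t².
Check: g(5) = 125. ✓

g(t) = t^4 - 5t^3 + 5t^2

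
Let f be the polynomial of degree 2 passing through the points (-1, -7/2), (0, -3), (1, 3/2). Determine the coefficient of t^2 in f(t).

Write f(t) = at^2 + bt + c. Substituting each data point gives a linear system:
  a - b + c = -7/2
  c = -3
  a + b + c = 3/2
Solving the system yields a = 2, b = 5/2, c = -3.
So f(t) = 2t^2 + (5/2)t - 3.
The leading coefficient is 2.

2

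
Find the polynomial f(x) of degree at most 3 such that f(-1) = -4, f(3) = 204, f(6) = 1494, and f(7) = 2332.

f(x) = 6x^3 + 6x^2 - 2x - 6

Write f(x) = ax^3 + bx^2 + cx + d. Substituting each data point gives a linear system:
  -a + b - c + d = -4
  27a + 9b + 3c + d = 204
  216a + 36b + 6c + d = 1494
  343a + 49b + 7c + d = 2332
Solving the system yields a = 6, b = 6, c = -2, d = -6.
So f(x) = 6x^3 + 6x^2 - 2x - 6.
Check: f(6) = 1494. ✓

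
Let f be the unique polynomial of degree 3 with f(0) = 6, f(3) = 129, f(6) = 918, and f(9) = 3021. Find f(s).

f(s) = 4s^3 + s^2 + 2s + 6

Write f(s) = as^3 + bs^2 + cs + d. Substituting each data point gives a linear system:
  d = 6
  27a + 9b + 3c + d = 129
  216a + 36b + 6c + d = 918
  729a + 81b + 9c + d = 3021
Solving the system yields a = 4, b = 1, c = 2, d = 6.
So f(s) = 4s³ + s² + 2s + 6.
Check: f(6) = 918. ✓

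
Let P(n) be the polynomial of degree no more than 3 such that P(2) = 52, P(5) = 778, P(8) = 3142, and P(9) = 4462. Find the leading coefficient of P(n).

Write P(n) = an^3 + bn^2 + cn + d. Substituting each data point gives a linear system:
  8a + 4b + 2c + d = 52
  125a + 25b + 5c + d = 778
  512a + 64b + 8c + d = 3142
  729a + 81b + 9c + d = 4462
Solving the system yields a = 6, b = 1, c = 1, d = -2.
So P(n) = 6n³ + n² + n - 2.
The leading coefficient is 6.

6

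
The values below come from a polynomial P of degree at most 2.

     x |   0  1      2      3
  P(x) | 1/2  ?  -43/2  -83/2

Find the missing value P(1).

-15/2

On equispaced nodes a degree-2 polynomial has vanishing third forward difference, so
  - P(0) + 3·P(1) - 3·P(2) + P(3) = 0.
Substituting the known values and solving for P(1):
  3·P(1) = -45/2
  P(1) = -15/2.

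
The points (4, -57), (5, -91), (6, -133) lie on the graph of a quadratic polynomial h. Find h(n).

Write h(n) = an^2 + bn + c. Substituting each data point gives a linear system:
  16a + 4b + c = -57
  25a + 5b + c = -91
  36a + 6b + c = -133
Solving the system yields a = -4, b = 2, c = -1.
So h(n) = -4n^2 + 2n - 1.
Check: h(6) = -133. ✓

h(n) = -4n^2 + 2n - 1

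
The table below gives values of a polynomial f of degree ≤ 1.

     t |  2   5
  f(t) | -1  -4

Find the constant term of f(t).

Write f(t) = at + b. Substituting each data point gives a linear system:
  2a + b = -1
  5a + b = -4
Solving the system yields a = -1, b = 1.
So f(t) = -t + 1.
The constant term is 1.

1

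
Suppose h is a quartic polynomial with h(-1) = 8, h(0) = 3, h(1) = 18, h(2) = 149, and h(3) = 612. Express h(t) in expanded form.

h(t) = 5t^4 + 6t^3 + 5t^2 - t + 3

Write h(t) = at^4 + bt^3 + ct^2 + dt + e. Substituting each data point gives a linear system:
  a - b + c - d + e = 8
  e = 3
  a + b + c + d + e = 18
  16a + 8b + 4c + 2d + e = 149
  81a + 27b + 9c + 3d + e = 612
Solving the system yields a = 5, b = 6, c = 5, d = -1, e = 3.
So h(t) = 5t⁴ + 6t³ + 5t² - t + 3.
Check: h(-1) = 8. ✓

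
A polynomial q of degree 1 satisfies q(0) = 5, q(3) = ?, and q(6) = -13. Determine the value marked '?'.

-4

The 2 known points determine the degree-1 polynomial uniquely.
Write q(t) = at + b. Substituting each data point gives a linear system:
  b = 5
  6a + b = -13
Solving the system yields a = -3, b = 5.
So q(t) = -3t + 5.
Then q(3) = -4.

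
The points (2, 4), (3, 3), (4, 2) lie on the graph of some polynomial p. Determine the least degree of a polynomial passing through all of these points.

1

Forward differences of the values at x = 2, 3, 4:
  p  : 4  3  2
  Δ  : -1  -1
  Δ^2: 0
The first differences are constant (-1) and nonzero, while all higher differences vanish, so the minimal degree is 1.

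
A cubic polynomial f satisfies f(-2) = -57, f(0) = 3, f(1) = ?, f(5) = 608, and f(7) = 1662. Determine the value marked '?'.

12

The 4 known points determine the degree-3 polynomial uniquely.
Write f(s) = as^3 + bs^2 + cs + d. Substituting each data point gives a linear system:
  -8a + 4b - 2c + d = -57
  d = 3
  125a + 25b + 5c + d = 608
  343a + 49b + 7c + d = 1662
Solving the system yields a = 5, b = -2, c = 6, d = 3.
So f(s) = 5s³ - 2s² + 6s + 3.
Then f(1) = 12.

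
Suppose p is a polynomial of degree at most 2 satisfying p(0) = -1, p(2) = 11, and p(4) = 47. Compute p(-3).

Write p(s) = as^2 + bs + c. Substituting each data point gives a linear system:
  c = -1
  4a + 2b + c = 11
  16a + 4b + c = 47
Solving the system yields a = 3, b = 0, c = -1.
So p(s) = 3s^2 - 1.
Then p(-3) = 26.

26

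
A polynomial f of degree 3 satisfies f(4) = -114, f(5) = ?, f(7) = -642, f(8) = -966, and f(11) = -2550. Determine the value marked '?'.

-228

The 4 known points determine the degree-3 polynomial uniquely.
Write f(n) = an^3 + bn^2 + cn + d. Substituting each data point gives a linear system:
  64a + 16b + 4c + d = -114
  343a + 49b + 7c + d = -642
  512a + 64b + 8c + d = -966
  1331a + 121b + 11c + d = -2550
Solving the system yields a = -2, b = 1, c = -1, d = 2.
So f(n) = -2n^3 + n^2 - n + 2.
Then f(5) = -228.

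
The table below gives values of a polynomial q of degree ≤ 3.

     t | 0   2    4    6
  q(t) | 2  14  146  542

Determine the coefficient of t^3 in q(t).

Write q(t) = at^3 + bt^2 + ct + d. Substituting each data point gives a linear system:
  d = 2
  8a + 4b + 2c + d = 14
  64a + 16b + 4c + d = 146
  216a + 36b + 6c + d = 542
Solving the system yields a = 3, b = -3, c = 0, d = 2.
So q(t) = 3t^3 - 3t^2 + 2.
The leading coefficient is 3.

3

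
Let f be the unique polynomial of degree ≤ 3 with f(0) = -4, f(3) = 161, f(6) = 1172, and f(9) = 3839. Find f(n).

f(n) = 5n^3 + 2n^2 + 4n - 4

Using the Lagrange interpolation formula with nodes 0, 3, 6, 9:
  L_0(n) = (n - 3)(n - 6)(n - 9) / -162
  L_1(n) = n(n - 6)(n - 9) / 54
  L_2(n) = n(n - 3)(n - 9) / -54
  L_3(n) = n(n - 3)(n - 6) / 162
Then f(n) = -4·L_0(n) + 161·L_1(n) + 1172·L_2(n) + 3839·L_3(n).
Expanding and collecting terms gives f(n) = 5n³ + 2n² + 4n - 4.
Check: f(6) = 1172. ✓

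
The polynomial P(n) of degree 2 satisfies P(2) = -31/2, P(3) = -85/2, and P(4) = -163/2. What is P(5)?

-265/2

Forward differences of the values at n = 2, 3, 4:
  P  : -31/2  -85/2  -163/2
  Δ  : -27  -39
  Δ^2: -12
The second differences are constant, confirming degree 2.
Interpolating (Newton forward form) and evaluating at n = 5 gives P(5) = -265/2.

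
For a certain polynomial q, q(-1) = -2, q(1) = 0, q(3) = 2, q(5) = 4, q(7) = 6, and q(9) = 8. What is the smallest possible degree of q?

Forward differences of the values at n = -1, 1, 3, 5, 7, 9:
  q  : -2  0  2  4  6  8
  Δ  : 2  2  2  2  2
  Δ^2: 0  0  0  0
  Δ^3: 0  0  0
  Δ^4: 0  0
  Δ^5: 0
The first differences are constant (2) and nonzero, while all higher differences vanish, so the minimal degree is 1.

1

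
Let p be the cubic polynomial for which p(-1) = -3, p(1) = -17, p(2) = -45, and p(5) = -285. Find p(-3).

-5

Using the Lagrange interpolation formula with nodes -1, 1, 2, 5:
  L_0(u) = (u - 1)(u - 2)(u - 5) / -36
  L_1(u) = (u + 1)(u - 2)(u - 5) / 8
  L_2(u) = (u + 1)(u - 1)(u - 5) / -9
  L_3(u) = (u + 1)(u - 1)(u - 2) / 72
Then p(u) = -3·L_0(u) - 17·L_1(u) - 45·L_2(u) - 285·L_3(u).
Expanding and collecting terms gives p(u) = -u^3 - 5u^2 - 6u - 5.
Evaluating at u = -3: p(-3) = -5.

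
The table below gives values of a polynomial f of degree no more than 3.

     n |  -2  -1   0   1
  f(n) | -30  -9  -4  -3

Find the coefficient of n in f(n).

Write f(n) = an^3 + bn^2 + cn + d. Substituting each data point gives a linear system:
  -8a + 4b - 2c + d = -30
  -a + b - c + d = -9
  d = -4
  a + b + c + d = -3
Solving the system yields a = 2, b = -2, c = 1, d = -4.
So f(n) = 2n^3 - 2n^2 + n - 4.
The coefficient of n is 1.

1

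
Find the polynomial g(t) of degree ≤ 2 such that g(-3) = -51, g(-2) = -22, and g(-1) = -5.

Write g(t) = at^2 + bt + c. Substituting each data point gives a linear system:
  9a - 3b + c = -51
  4a - 2b + c = -22
  a - b + c = -5
Solving the system yields a = -6, b = -1, c = 0.
So g(t) = -6t^2 - t.
Check: g(-1) = -5. ✓

g(t) = -6t^2 - t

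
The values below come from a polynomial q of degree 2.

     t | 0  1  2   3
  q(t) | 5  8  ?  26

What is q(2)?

On equispaced nodes a degree-2 polynomial has vanishing third forward difference, so
  - q(0) + 3·q(1) - 3·q(2) + q(3) = 0.
Substituting the known values and solving for q(2):
  -3·q(2) = -45
  q(2) = 15.

15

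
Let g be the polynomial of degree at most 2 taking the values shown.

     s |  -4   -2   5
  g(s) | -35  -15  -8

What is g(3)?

Using the Lagrange interpolation formula with nodes -4, -2, 5:
  L_0(s) = (s + 2)(s - 5) / 18
  L_1(s) = (s + 4)(s - 5) / -14
  L_2(s) = (s + 4)(s + 2) / 63
Then g(s) = -35·L_0(s) - 15·L_1(s) - 8·L_2(s).
Expanding and collecting terms gives g(s) = -s^2 + 4s - 3.
Evaluating at s = 3: g(3) = 0.

0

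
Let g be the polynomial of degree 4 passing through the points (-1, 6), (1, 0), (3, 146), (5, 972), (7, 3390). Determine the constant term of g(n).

Write g(n) = an^4 + bn^3 + cn^2 + dn + e. Substituting each data point gives a linear system:
  a - b + c - d + e = 6
  a + b + c + d + e = 0
  81a + 27b + 9c + 3d + e = 146
  625a + 125b + 25c + 5d + e = 972
  2401a + 343b + 49c + 7d + e = 3390
Solving the system yields a = 1, b = 3, c = 0, d = -6, e = 2.
So g(n) = n^4 + 3n^3 - 6n + 2.
The constant term is 2.

2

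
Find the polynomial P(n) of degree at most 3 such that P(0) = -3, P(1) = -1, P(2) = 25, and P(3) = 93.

P(n) = 3n^3 + 3n^2 - 4n - 3

Using the Lagrange interpolation formula with nodes 0, 1, 2, 3:
  L_0(n) = (n - 1)(n - 2)(n - 3) / -6
  L_1(n) = n(n - 2)(n - 3) / 2
  L_2(n) = n(n - 1)(n - 3) / -2
  L_3(n) = n(n - 1)(n - 2) / 6
Then P(n) = -3·L_0(n) - 1·L_1(n) + 25·L_2(n) + 93·L_3(n).
Expanding and collecting terms gives P(n) = 3n^3 + 3n^2 - 4n - 3.
Check: P(0) = -3. ✓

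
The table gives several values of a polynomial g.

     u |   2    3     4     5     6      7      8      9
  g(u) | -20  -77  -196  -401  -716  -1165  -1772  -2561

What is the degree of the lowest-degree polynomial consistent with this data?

Forward differences of the values at u = 2, 3, 4, 5, 6, 7, 8, 9:
  g  : -20  -77  -196  -401  -716  -1165  -1772  -2561
  Δ  : -57  -119  -205  -315  -449  -607  -789
  Δ^2: -62  -86  -110  -134  -158  -182
  Δ^3: -24  -24  -24  -24  -24
  Δ^4: 0  0  0  0
  Δ^5: 0  0  0
  Δ^6: 0  0
  Δ^7: 0
The third differences are constant (-24) and nonzero, while all higher differences vanish, so the minimal degree is 3.

3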